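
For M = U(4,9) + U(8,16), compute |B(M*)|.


(M1+M2)* = M1* + M2*.
M1* = U(5,9), bases: C(9,5) = 126.
M2* = U(8,16), bases: C(16,8) = 12870.
|B(M*)| = 126 * 12870 = 1621620.

1621620


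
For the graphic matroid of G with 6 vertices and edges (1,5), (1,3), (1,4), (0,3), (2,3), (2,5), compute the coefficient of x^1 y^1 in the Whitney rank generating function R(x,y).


R(x,y) = sum over A in 2^E of x^(r(E)-r(A)) * y^(|A|-r(A)).
G has 6 vertices, 6 edges. r(E) = 5.
Enumerate all 2^6 = 64 subsets.
Count subsets with r(E)-r(A)=1 and |A|-r(A)=1: 2.

2


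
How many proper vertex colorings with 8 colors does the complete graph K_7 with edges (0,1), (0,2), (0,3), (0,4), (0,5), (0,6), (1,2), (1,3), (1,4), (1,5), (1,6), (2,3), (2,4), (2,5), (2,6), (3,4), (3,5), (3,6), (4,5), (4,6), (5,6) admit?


P(K_7, k) = k(k-1)(k-2)...(k-6).
P(8) = (8) * (7) * (6) * (5) * (4) * (3) * (2) = 40320.

40320


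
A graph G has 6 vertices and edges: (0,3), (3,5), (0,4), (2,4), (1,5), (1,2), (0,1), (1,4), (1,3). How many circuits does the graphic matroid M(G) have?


A circuit in a graphic matroid = edge set of a simple cycle.
G has 6 vertices and 9 edges.
Enumerating all minimal edge subsets forming cycles...
Total circuits found: 10.

10


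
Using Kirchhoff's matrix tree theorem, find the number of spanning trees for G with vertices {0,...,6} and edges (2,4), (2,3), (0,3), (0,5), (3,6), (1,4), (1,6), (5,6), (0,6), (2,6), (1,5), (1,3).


By Kirchhoff's matrix tree theorem, the number of spanning trees equals
the determinant of any cofactor of the Laplacian matrix L.
G has 7 vertices and 12 edges.
Computing the (6 x 6) cofactor determinant gives 320.

320


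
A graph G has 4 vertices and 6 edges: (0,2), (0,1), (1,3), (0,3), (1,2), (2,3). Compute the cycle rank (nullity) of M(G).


Cycle rank (nullity) = |E| - r(M) = |E| - (|V| - c).
|E| = 6, |V| = 4, c = 1.
Nullity = 6 - (4 - 1) = 6 - 3 = 3.

3


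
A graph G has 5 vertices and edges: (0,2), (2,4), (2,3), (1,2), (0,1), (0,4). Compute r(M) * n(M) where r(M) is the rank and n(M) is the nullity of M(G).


r(M) = |V| - c = 5 - 1 = 4.
nullity = |E| - r(M) = 6 - 4 = 2.
Product = 4 * 2 = 8.

8


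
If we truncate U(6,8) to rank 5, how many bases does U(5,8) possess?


Truncating U(6,8) to rank 5 gives U(5,8).
Bases of U(5,8) are all 5-element subsets of 8 elements.
Number of bases = C(8,5) = 8! / (5! * 3!) = 56.

56


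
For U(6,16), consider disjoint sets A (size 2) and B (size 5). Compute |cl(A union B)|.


|A union B| = 2 + 5 = 7 (disjoint).
In U(6,16), cl(S) = S if |S| < 6, else cl(S) = E.
Since 7 >= 6, cl(A union B) = E.
|cl(A union B)| = 16.

16


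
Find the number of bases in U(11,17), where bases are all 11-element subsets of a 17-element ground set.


Bases of U(11,17) are all 11-element subsets of the 17-element ground set.
Number of bases = C(17,11).
C(17,11) = 12376.

12376


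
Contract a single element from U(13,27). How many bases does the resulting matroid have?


Contracting e from U(13,27) gives U(12,26).
Bases of U(12,26) = C(26,12) = 26! / (12! * 14!) = 9657700.

9657700


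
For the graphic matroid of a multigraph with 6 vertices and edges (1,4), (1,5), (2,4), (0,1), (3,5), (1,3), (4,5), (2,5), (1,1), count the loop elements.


In a graphic matroid, a loop is a self-loop edge (u,u) with rank 0.
Examining all 9 edges for self-loops...
Self-loops found: (1,1)
Number of loops = 1.

1


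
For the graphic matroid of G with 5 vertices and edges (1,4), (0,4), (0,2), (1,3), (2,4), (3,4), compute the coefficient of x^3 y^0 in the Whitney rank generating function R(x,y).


R(x,y) = sum over A in 2^E of x^(r(E)-r(A)) * y^(|A|-r(A)).
G has 5 vertices, 6 edges. r(E) = 4.
Enumerate all 2^6 = 64 subsets.
Count subsets with r(E)-r(A)=3 and |A|-r(A)=0: 6.

6


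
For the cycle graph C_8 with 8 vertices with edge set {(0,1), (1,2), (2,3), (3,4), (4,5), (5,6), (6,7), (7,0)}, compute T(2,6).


T(C_8; x,y) = x + x^2 + ... + x^(7) + y.
T(2,6) = 2^1 + 2^2 + 2^3 + 2^4 + 2^5 + 2^6 + 2^7 + 6
= 2 + 4 + 8 + 16 + 32 + 64 + 128 + 6
= 260.

260


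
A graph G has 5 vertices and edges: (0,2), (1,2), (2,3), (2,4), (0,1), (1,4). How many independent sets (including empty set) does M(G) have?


An independent set in a graphic matroid is an acyclic edge subset.
G has 5 vertices and 6 edges.
Enumerate all 2^6 = 64 subsets, checking for acyclicity.
Total independent sets = 48.

48


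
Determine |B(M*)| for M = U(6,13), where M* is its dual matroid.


The dual of U(r,n) is U(n-r, n) = U(7,13).
Bases of U(7,13) are all (7)-element subsets.
|B(M*)| = C(13,7) = 13! / (7! * 6!) = 1716.

1716


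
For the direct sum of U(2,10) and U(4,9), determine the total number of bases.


Bases of a direct sum M1 + M2: |B| = |B(M1)| * |B(M2)|.
|B(U(2,10))| = C(10,2) = 45.
|B(U(4,9))| = C(9,4) = 126.
Total bases = 45 * 126 = 5670.

5670


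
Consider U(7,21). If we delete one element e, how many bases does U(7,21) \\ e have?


Deleting e from U(7,21) gives U(7,20) since n > r.
Bases of U(7,20) = C(20,7) = 77520.

77520


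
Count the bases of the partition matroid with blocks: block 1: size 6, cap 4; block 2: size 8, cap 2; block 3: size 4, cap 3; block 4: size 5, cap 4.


A basis picks exactly ci elements from block i.
Number of bases = product of C(|Si|, ci).
= C(6,4) * C(8,2) * C(4,3) * C(5,4)
= 15 * 28 * 4 * 5
= 8400.

8400


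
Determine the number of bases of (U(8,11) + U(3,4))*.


(M1+M2)* = M1* + M2*.
M1* = U(3,11), bases: C(11,3) = 165.
M2* = U(1,4), bases: C(4,1) = 4.
|B(M*)| = 165 * 4 = 660.

660


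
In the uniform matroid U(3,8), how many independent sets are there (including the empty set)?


Independent sets of U(3,8) are all subsets of size <= 3.
Count = (8 choose 0) + (8 choose 1) + (8 choose 2) + (8 choose 3)
     = 1 + 8 + 28 + 56
     = 93.

93


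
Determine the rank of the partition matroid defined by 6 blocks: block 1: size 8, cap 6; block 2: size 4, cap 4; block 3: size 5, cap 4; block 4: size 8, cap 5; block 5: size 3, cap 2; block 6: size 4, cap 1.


Rank of a partition matroid = sum of min(|Si|, ci) for each block.
= min(8,6) + min(4,4) + min(5,4) + min(8,5) + min(3,2) + min(4,1)
= 6 + 4 + 4 + 5 + 2 + 1
= 22.

22


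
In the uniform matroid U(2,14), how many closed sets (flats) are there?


Flats of U(2,14): every subset of size < 2 is a flat, plus E itself.
Count = C(14,0) + C(14,1) + 1
     = 1 + 14 + 1
     = 16.

16


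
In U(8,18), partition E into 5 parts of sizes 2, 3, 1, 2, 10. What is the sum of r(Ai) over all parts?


r(Ai) = min(|Ai|, 8) for each part.
Sum = min(2,8) + min(3,8) + min(1,8) + min(2,8) + min(10,8)
    = 2 + 3 + 1 + 2 + 8
    = 16.

16


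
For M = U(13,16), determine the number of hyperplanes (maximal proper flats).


Hyperplanes of U(13,16) are flats of rank 12.
In a uniform matroid, these are exactly the (12)-element subsets.
Count = C(16,12) = 1820.

1820


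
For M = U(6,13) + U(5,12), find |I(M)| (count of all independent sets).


For a direct sum, |I(M1+M2)| = |I(M1)| * |I(M2)|.
|I(U(6,13))| = sum C(13,k) for k=0..6 = 4096.
|I(U(5,12))| = sum C(12,k) for k=0..5 = 1586.
Total = 4096 * 1586 = 6496256.

6496256


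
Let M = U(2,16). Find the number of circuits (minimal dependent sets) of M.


In U(2,16), circuits are the (3)-element subsets.
Any set of 3 elements is dependent, and removing any one element gives
an independent set of size 2, so it is a minimal dependent set.
Number of circuits = C(16,3) = (16 * 15 * 14) / (1 * 2 * 3) = 560.

560


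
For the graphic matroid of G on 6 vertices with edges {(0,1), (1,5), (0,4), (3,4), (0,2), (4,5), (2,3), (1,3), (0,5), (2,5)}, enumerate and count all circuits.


A circuit in a graphic matroid = edge set of a simple cycle.
G has 6 vertices and 10 edges.
Enumerating all minimal edge subsets forming cycles...
Total circuits found: 24.

24


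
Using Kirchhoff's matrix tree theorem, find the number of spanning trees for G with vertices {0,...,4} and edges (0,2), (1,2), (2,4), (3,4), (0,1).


By Kirchhoff's matrix tree theorem, the number of spanning trees equals
the determinant of any cofactor of the Laplacian matrix L.
G has 5 vertices and 5 edges.
Computing the (4 x 4) cofactor determinant gives 3.

3


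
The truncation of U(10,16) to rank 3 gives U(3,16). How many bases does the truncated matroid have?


Truncating U(10,16) to rank 3 gives U(3,16).
Bases of U(3,16) are all 3-element subsets of 16 elements.
Number of bases = (16 choose 3) = 560.

560


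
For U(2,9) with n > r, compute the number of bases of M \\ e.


Deleting e from U(2,9) gives U(2,8) since n > r.
Bases of U(2,8) = C(8,2) = (8 * 7) / (1 * 2) = 28.

28


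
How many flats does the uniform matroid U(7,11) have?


Flats of U(7,11): every subset of size < 7 is a flat, plus E itself.
Count = C(11,0) + C(11,1) + C(11,2) + C(11,3) + C(11,4) + C(11,5) + C(11,6) + 1
     = 1 + 11 + 55 + 165 + 330 + 462 + 462 + 1
     = 1487.

1487


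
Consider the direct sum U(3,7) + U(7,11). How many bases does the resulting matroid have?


Bases of a direct sum M1 + M2: |B| = |B(M1)| * |B(M2)|.
|B(U(3,7))| = C(7,3) = 35.
|B(U(7,11))| = C(11,7) = 330.
Total bases = 35 * 330 = 11550.

11550


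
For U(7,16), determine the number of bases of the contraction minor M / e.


Contracting e from U(7,16) gives U(6,15).
Bases of U(6,15) = C(15,6) = 15! / (6! * 9!) = 5005.

5005


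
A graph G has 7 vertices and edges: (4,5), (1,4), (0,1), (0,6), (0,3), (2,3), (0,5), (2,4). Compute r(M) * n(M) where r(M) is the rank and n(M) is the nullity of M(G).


r(M) = |V| - c = 7 - 1 = 6.
nullity = |E| - r(M) = 8 - 6 = 2.
Product = 6 * 2 = 12.

12


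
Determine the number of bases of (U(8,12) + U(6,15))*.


(M1+M2)* = M1* + M2*.
M1* = U(4,12), bases: C(12,4) = 495.
M2* = U(9,15), bases: C(15,9) = 5005.
|B(M*)| = 495 * 5005 = 2477475.

2477475


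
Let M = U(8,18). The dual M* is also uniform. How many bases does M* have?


The dual of U(r,n) is U(n-r, n) = U(10,18).
Bases of U(10,18) are all (10)-element subsets.
|B(M*)| = C(18,10) = 43758.

43758


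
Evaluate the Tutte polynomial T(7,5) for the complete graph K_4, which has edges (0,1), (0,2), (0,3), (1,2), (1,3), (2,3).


T(K_4; x,y) = x^3 + 3x^2 + 4xy + 2x + y^3 + 3y^2 + 2y.
Substituting x=7, y=5:
= 343 + 147 + 140 + 14 + 125 + 75 + 10
= 854.

854


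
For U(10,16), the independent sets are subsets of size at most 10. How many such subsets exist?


Independent sets of U(10,16) are all subsets of size <= 10.
Count = C(16,0) + C(16,1) + C(16,2) + C(16,3) + C(16,4) + C(16,5) + C(16,6) + C(16,7) + C(16,8) + C(16,9) + C(16,10)
     = 1 + 16 + 120 + 560 + 1820 + 4368 + 8008 + 11440 + 12870 + 11440 + 8008
     = 58651.

58651


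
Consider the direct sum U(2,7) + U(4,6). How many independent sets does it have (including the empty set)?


For a direct sum, |I(M1+M2)| = |I(M1)| * |I(M2)|.
|I(U(2,7))| = sum C(7,k) for k=0..2 = 29.
|I(U(4,6))| = sum C(6,k) for k=0..4 = 57.
Total = 29 * 57 = 1653.

1653


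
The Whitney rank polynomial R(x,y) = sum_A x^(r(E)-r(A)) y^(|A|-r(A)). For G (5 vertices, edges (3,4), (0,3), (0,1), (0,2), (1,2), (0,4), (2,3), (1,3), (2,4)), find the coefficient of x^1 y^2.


R(x,y) = sum over A in 2^E of x^(r(E)-r(A)) * y^(|A|-r(A)).
G has 5 vertices, 9 edges. r(E) = 4.
Enumerate all 2^9 = 512 subsets.
Count subsets with r(E)-r(A)=1 and |A|-r(A)=2: 15.

15


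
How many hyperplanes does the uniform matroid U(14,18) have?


Hyperplanes of U(14,18) are flats of rank 13.
In a uniform matroid, these are exactly the (13)-element subsets.
Count = C(18,13) = 18! / (13! * 5!) = 8568.

8568


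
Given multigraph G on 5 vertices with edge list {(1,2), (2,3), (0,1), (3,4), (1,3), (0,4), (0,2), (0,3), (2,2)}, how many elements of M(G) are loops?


In a graphic matroid, a loop is a self-loop edge (u,u) with rank 0.
Examining all 9 edges for self-loops...
Self-loops found: (2,2)
Number of loops = 1.

1


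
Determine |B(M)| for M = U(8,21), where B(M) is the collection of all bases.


Bases of U(8,21) are all 8-element subsets of the 21-element ground set.
Number of bases = C(21,8).
C(21,8) = 21! / (8! * 13!) = 203490.

203490


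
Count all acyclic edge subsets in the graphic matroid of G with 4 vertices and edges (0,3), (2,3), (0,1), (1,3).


An independent set in a graphic matroid is an acyclic edge subset.
G has 4 vertices and 4 edges.
Enumerate all 2^4 = 16 subsets, checking for acyclicity.
Total independent sets = 14.

14


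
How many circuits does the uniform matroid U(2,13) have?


In U(2,13), circuits are the (3)-element subsets.
Any set of 3 elements is dependent, and removing any one element gives
an independent set of size 2, so it is a minimal dependent set.
Number of circuits = (13 choose 3) = 286.

286


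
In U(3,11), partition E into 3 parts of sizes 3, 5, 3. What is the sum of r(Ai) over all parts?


r(Ai) = min(|Ai|, 3) for each part.
Sum = min(3,3) + min(5,3) + min(3,3)
    = 3 + 3 + 3
    = 9.

9


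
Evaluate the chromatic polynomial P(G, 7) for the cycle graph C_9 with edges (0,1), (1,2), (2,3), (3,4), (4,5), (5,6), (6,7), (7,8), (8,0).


P(C_9, k) = (k-1)^9 + (-1)^9*(k-1).
P(7) = (6)^9 - 6
= 10077696 - 6 = 10077690.

10077690


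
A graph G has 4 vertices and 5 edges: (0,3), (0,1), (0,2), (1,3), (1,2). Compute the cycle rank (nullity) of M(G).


Cycle rank (nullity) = |E| - r(M) = |E| - (|V| - c).
|E| = 5, |V| = 4, c = 1.
Nullity = 5 - (4 - 1) = 5 - 3 = 2.

2


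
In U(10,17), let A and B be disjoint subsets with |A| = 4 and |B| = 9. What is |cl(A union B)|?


|A union B| = 4 + 9 = 13 (disjoint).
In U(10,17), cl(S) = S if |S| < 10, else cl(S) = E.
Since 13 >= 10, cl(A union B) = E.
|cl(A union B)| = 17.

17


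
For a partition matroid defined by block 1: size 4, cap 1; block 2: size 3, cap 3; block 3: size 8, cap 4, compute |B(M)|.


A basis picks exactly ci elements from block i.
Number of bases = product of C(|Si|, ci).
= C(4,1) * C(3,3) * C(8,4)
= 4 * 1 * 70
= 280.

280


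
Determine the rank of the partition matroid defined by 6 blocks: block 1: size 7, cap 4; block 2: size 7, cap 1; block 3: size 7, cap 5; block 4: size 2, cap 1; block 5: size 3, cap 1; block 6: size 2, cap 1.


Rank of a partition matroid = sum of min(|Si|, ci) for each block.
= min(7,4) + min(7,1) + min(7,5) + min(2,1) + min(3,1) + min(2,1)
= 4 + 1 + 5 + 1 + 1 + 1
= 13.

13


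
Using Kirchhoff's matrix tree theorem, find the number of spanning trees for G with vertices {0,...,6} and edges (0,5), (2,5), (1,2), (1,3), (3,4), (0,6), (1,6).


By Kirchhoff's matrix tree theorem, the number of spanning trees equals
the determinant of any cofactor of the Laplacian matrix L.
G has 7 vertices and 7 edges.
Computing the (6 x 6) cofactor determinant gives 5.

5


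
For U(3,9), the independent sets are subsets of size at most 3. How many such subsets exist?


Independent sets of U(3,9) are all subsets of size <= 3.
Count = (9 choose 0) + (9 choose 1) + (9 choose 2) + (9 choose 3)
     = 1 + 9 + 36 + 84
     = 130.

130


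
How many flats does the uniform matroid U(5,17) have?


Flats of U(5,17): every subset of size < 5 is a flat, plus E itself.
Count = (17 choose 0) + (17 choose 1) + (17 choose 2) + (17 choose 3) + (17 choose 4) + 1
     = 1 + 17 + 136 + 680 + 2380 + 1
     = 3215.

3215


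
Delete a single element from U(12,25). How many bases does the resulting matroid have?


Deleting e from U(12,25) gives U(12,24) since n > r.
Bases of U(12,24) = C(24,12) = 24! / (12! * 12!) = 2704156.

2704156


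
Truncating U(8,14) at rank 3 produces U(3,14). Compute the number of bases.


Truncating U(8,14) to rank 3 gives U(3,14).
Bases of U(3,14) are all 3-element subsets of 14 elements.
Number of bases = C(14,3) = (14 * 13 * 12) / (1 * 2 * 3) = 364.

364


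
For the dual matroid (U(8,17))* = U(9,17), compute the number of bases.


The dual of U(r,n) is U(n-r, n) = U(9,17).
Bases of U(9,17) are all (9)-element subsets.
|B(M*)| = (17 choose 9) = 24310.

24310


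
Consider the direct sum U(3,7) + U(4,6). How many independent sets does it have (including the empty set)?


For a direct sum, |I(M1+M2)| = |I(M1)| * |I(M2)|.
|I(U(3,7))| = sum C(7,k) for k=0..3 = 64.
|I(U(4,6))| = sum C(6,k) for k=0..4 = 57.
Total = 64 * 57 = 3648.

3648


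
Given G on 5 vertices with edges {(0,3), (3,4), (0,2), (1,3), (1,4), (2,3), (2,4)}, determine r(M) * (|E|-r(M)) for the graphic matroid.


r(M) = |V| - c = 5 - 1 = 4.
nullity = |E| - r(M) = 7 - 4 = 3.
Product = 4 * 3 = 12.

12


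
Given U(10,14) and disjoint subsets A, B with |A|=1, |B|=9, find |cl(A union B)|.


|A union B| = 1 + 9 = 10 (disjoint).
In U(10,14), cl(S) = S if |S| < 10, else cl(S) = E.
Since 10 >= 10, cl(A union B) = E.
|cl(A union B)| = 14.

14


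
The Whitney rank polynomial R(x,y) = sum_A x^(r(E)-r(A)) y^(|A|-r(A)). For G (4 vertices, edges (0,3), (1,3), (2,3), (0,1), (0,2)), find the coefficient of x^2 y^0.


R(x,y) = sum over A in 2^E of x^(r(E)-r(A)) * y^(|A|-r(A)).
G has 4 vertices, 5 edges. r(E) = 3.
Enumerate all 2^5 = 32 subsets.
Count subsets with r(E)-r(A)=2 and |A|-r(A)=0: 5.

5


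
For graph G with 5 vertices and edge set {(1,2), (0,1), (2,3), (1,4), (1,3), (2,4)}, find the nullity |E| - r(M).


Cycle rank (nullity) = |E| - r(M) = |E| - (|V| - c).
|E| = 6, |V| = 5, c = 1.
Nullity = 6 - (5 - 1) = 6 - 4 = 2.

2


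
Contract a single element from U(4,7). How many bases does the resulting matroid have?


Contracting e from U(4,7) gives U(3,6).
Bases of U(3,6) = C(6,3) = (6 * 5 * 4) / (1 * 2 * 3) = 20.

20


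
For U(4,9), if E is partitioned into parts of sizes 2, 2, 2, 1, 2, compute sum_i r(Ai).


r(Ai) = min(|Ai|, 4) for each part.
Sum = min(2,4) + min(2,4) + min(2,4) + min(1,4) + min(2,4)
    = 2 + 2 + 2 + 1 + 2
    = 9.

9


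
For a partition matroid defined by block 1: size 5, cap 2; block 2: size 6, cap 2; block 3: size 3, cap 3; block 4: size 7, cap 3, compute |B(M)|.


A basis picks exactly ci elements from block i.
Number of bases = product of C(|Si|, ci).
= C(5,2) * C(6,2) * C(3,3) * C(7,3)
= 10 * 15 * 1 * 35
= 5250.

5250


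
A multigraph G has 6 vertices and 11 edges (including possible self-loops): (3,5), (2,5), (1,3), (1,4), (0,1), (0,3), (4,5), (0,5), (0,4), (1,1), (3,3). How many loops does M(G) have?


In a graphic matroid, a loop is a self-loop edge (u,u) with rank 0.
Examining all 11 edges for self-loops...
Self-loops found: (1,1), (3,3)
Number of loops = 2.

2


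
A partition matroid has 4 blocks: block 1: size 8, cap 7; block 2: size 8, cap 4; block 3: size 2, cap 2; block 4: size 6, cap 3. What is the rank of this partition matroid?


Rank of a partition matroid = sum of min(|Si|, ci) for each block.
= min(8,7) + min(8,4) + min(2,2) + min(6,3)
= 7 + 4 + 2 + 3
= 16.

16


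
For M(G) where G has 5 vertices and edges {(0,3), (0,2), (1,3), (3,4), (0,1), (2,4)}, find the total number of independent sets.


An independent set in a graphic matroid is an acyclic edge subset.
G has 5 vertices and 6 edges.
Enumerate all 2^6 = 64 subsets, checking for acyclicity.
Total independent sets = 52.

52


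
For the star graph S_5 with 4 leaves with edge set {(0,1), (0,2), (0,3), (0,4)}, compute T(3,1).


A star on 5 vertices is a tree with 4 edges.
T(x,y) = x^(4) for any tree.
T(3,1) = 3^4 = 81.

81


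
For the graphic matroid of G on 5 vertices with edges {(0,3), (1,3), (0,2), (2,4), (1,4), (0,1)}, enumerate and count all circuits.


A circuit in a graphic matroid = edge set of a simple cycle.
G has 5 vertices and 6 edges.
Enumerating all minimal edge subsets forming cycles...
Total circuits found: 3.

3


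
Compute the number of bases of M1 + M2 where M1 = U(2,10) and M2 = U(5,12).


Bases of a direct sum M1 + M2: |B| = |B(M1)| * |B(M2)|.
|B(U(2,10))| = C(10,2) = 45.
|B(U(5,12))| = C(12,5) = 792.
Total bases = 45 * 792 = 35640.

35640


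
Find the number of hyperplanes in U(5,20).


Hyperplanes of U(5,20) are flats of rank 4.
In a uniform matroid, these are exactly the (4)-element subsets.
Count = (20 choose 4) = 4845.

4845


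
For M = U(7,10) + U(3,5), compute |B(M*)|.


(M1+M2)* = M1* + M2*.
M1* = U(3,10), bases: C(10,3) = 120.
M2* = U(2,5), bases: C(5,2) = 10.
|B(M*)| = 120 * 10 = 1200.

1200


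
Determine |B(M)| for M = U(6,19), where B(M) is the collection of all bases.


Bases of U(6,19) are all 6-element subsets of the 19-element ground set.
Number of bases = C(19,6).
C(19,6) = 19! / (6! * 13!) = 27132.

27132


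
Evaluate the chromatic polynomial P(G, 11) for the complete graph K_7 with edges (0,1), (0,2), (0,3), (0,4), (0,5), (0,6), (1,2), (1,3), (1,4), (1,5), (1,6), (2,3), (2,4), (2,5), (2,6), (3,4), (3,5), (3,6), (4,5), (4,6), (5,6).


P(K_7, k) = k(k-1)(k-2)...(k-6).
P(11) = (11) * (10) * (9) * (8) * (7) * (6) * (5) = 1663200.

1663200


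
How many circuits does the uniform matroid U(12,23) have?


In U(12,23), circuits are the (13)-element subsets.
Any set of 13 elements is dependent, and removing any one element gives
an independent set of size 12, so it is a minimal dependent set.
Number of circuits = C(23,13) = 23! / (13! * 10!) = 1144066.

1144066


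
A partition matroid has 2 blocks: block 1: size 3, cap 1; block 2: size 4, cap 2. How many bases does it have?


A basis picks exactly ci elements from block i.
Number of bases = product of C(|Si|, ci).
= C(3,1) * C(4,2)
= 3 * 6
= 18.

18


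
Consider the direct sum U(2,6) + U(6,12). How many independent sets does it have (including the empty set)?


For a direct sum, |I(M1+M2)| = |I(M1)| * |I(M2)|.
|I(U(2,6))| = sum C(6,k) for k=0..2 = 22.
|I(U(6,12))| = sum C(12,k) for k=0..6 = 2510.
Total = 22 * 2510 = 55220.

55220


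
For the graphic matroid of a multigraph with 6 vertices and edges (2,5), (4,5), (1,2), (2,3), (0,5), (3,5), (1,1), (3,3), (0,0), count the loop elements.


In a graphic matroid, a loop is a self-loop edge (u,u) with rank 0.
Examining all 9 edges for self-loops...
Self-loops found: (1,1), (3,3), (0,0)
Number of loops = 3.

3


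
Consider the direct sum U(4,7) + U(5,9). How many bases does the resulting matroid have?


Bases of a direct sum M1 + M2: |B| = |B(M1)| * |B(M2)|.
|B(U(4,7))| = C(7,4) = 35.
|B(U(5,9))| = C(9,5) = 126.
Total bases = 35 * 126 = 4410.

4410


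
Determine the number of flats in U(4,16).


Flats of U(4,16): every subset of size < 4 is a flat, plus E itself.
Count = C(16,0) + C(16,1) + C(16,2) + C(16,3) + 1
     = 1 + 16 + 120 + 560 + 1
     = 698.

698


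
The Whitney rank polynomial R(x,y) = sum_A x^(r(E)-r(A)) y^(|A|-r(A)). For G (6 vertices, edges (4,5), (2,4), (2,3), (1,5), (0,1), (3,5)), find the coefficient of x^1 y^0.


R(x,y) = sum over A in 2^E of x^(r(E)-r(A)) * y^(|A|-r(A)).
G has 6 vertices, 6 edges. r(E) = 5.
Enumerate all 2^6 = 64 subsets.
Count subsets with r(E)-r(A)=1 and |A|-r(A)=0: 14.

14


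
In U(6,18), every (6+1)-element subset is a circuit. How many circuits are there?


In U(6,18), circuits are the (7)-element subsets.
Any set of 7 elements is dependent, and removing any one element gives
an independent set of size 6, so it is a minimal dependent set.
Number of circuits = C(18,7) = 18! / (7! * 11!) = 31824.

31824


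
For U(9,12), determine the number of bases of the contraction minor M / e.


Contracting e from U(9,12) gives U(8,11).
Bases of U(8,11) = C(11,8) = 11! / (8! * 3!) = 165.

165


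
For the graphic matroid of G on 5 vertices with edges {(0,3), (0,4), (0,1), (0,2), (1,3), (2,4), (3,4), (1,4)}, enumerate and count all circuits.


A circuit in a graphic matroid = edge set of a simple cycle.
G has 5 vertices and 8 edges.
Enumerating all minimal edge subsets forming cycles...
Total circuits found: 12.

12


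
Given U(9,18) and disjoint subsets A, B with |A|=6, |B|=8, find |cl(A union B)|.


|A union B| = 6 + 8 = 14 (disjoint).
In U(9,18), cl(S) = S if |S| < 9, else cl(S) = E.
Since 14 >= 9, cl(A union B) = E.
|cl(A union B)| = 18.

18


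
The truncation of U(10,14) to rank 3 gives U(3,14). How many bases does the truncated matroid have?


Truncating U(10,14) to rank 3 gives U(3,14).
Bases of U(3,14) are all 3-element subsets of 14 elements.
Number of bases = (14 choose 3) = 364.

364


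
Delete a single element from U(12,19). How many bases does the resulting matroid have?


Deleting e from U(12,19) gives U(12,18) since n > r.
Bases of U(12,18) = C(18,12) = 18! / (12! * 6!) = 18564.

18564


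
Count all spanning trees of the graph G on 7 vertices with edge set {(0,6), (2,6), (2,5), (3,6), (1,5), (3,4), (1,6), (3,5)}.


By Kirchhoff's matrix tree theorem, the number of spanning trees equals
the determinant of any cofactor of the Laplacian matrix L.
G has 7 vertices and 8 edges.
Computing the (6 x 6) cofactor determinant gives 12.

12


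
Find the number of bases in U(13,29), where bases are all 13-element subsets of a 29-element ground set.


Bases of U(13,29) are all 13-element subsets of the 29-element ground set.
Number of bases = C(29,13).
(29 choose 13) = 67863915.

67863915


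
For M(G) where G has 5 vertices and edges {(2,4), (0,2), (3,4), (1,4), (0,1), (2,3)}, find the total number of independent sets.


An independent set in a graphic matroid is an acyclic edge subset.
G has 5 vertices and 6 edges.
Enumerate all 2^6 = 64 subsets, checking for acyclicity.
Total independent sets = 52.

52


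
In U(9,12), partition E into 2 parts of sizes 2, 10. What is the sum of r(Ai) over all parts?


r(Ai) = min(|Ai|, 9) for each part.
Sum = min(2,9) + min(10,9)
    = 2 + 9
    = 11.

11


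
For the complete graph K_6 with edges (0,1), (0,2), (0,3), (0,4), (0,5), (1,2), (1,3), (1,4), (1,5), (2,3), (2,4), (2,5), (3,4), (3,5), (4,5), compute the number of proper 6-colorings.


P(K_6, k) = k(k-1)(k-2)...(k-5).
P(6) = (6) * (5) * (4) * (3) * (2) * (1) = 720.

720


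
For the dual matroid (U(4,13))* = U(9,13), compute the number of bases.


The dual of U(r,n) is U(n-r, n) = U(9,13).
Bases of U(9,13) are all (9)-element subsets.
|B(M*)| = (13 choose 9) = 715.

715


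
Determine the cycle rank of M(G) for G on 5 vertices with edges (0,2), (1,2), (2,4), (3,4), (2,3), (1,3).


Cycle rank (nullity) = |E| - r(M) = |E| - (|V| - c).
|E| = 6, |V| = 5, c = 1.
Nullity = 6 - (5 - 1) = 6 - 4 = 2.

2


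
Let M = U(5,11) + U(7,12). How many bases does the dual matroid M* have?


(M1+M2)* = M1* + M2*.
M1* = U(6,11), bases: C(11,6) = 462.
M2* = U(5,12), bases: C(12,5) = 792.
|B(M*)| = 462 * 792 = 365904.

365904


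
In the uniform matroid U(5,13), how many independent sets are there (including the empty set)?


Independent sets of U(5,13) are all subsets of size <= 5.
Count = (13 choose 0) + (13 choose 1) + (13 choose 2) + (13 choose 3) + (13 choose 4) + (13 choose 5)
     = 1 + 13 + 78 + 286 + 715 + 1287
     = 2380.

2380


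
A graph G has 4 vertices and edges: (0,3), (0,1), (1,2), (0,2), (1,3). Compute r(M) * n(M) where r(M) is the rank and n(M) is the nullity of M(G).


r(M) = |V| - c = 4 - 1 = 3.
nullity = |E| - r(M) = 5 - 3 = 2.
Product = 3 * 2 = 6.

6


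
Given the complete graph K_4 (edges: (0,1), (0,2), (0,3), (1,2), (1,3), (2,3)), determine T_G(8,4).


T(K_4; x,y) = x^3 + 3x^2 + 4xy + 2x + y^3 + 3y^2 + 2y.
Substituting x=8, y=4:
= 512 + 192 + 128 + 16 + 64 + 48 + 8
= 968.

968


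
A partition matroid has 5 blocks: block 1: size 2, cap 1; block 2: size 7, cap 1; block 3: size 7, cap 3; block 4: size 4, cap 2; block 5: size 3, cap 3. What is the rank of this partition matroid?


Rank of a partition matroid = sum of min(|Si|, ci) for each block.
= min(2,1) + min(7,1) + min(7,3) + min(4,2) + min(3,3)
= 1 + 1 + 3 + 2 + 3
= 10.

10


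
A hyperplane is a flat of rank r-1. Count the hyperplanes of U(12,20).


Hyperplanes of U(12,20) are flats of rank 11.
In a uniform matroid, these are exactly the (11)-element subsets.
Count = (20 choose 11) = 167960.

167960


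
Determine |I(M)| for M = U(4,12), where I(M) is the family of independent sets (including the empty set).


Independent sets of U(4,12) are all subsets of size <= 4.
Count = (12 choose 0) + (12 choose 1) + (12 choose 2) + (12 choose 3) + (12 choose 4)
     = 1 + 12 + 66 + 220 + 495
     = 794.

794


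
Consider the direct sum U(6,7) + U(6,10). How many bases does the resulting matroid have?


Bases of a direct sum M1 + M2: |B| = |B(M1)| * |B(M2)|.
|B(U(6,7))| = C(7,6) = 7.
|B(U(6,10))| = C(10,6) = 210.
Total bases = 7 * 210 = 1470.

1470


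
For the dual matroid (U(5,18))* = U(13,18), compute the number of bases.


The dual of U(r,n) is U(n-r, n) = U(13,18).
Bases of U(13,18) are all (13)-element subsets.
|B(M*)| = C(18,13) = 8568.

8568


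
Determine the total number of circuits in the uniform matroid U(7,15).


In U(7,15), circuits are the (8)-element subsets.
Any set of 8 elements is dependent, and removing any one element gives
an independent set of size 7, so it is a minimal dependent set.
Number of circuits = C(15,8) = 6435.

6435


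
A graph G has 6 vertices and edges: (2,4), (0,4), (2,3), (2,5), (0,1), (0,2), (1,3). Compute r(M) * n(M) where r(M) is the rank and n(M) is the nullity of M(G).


r(M) = |V| - c = 6 - 1 = 5.
nullity = |E| - r(M) = 7 - 5 = 2.
Product = 5 * 2 = 10.

10


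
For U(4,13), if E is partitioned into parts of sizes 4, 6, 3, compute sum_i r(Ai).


r(Ai) = min(|Ai|, 4) for each part.
Sum = min(4,4) + min(6,4) + min(3,4)
    = 4 + 4 + 3
    = 11.

11


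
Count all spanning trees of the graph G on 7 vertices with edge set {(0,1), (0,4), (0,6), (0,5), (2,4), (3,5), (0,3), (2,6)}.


By Kirchhoff's matrix tree theorem, the number of spanning trees equals
the determinant of any cofactor of the Laplacian matrix L.
G has 7 vertices and 8 edges.
Computing the (6 x 6) cofactor determinant gives 12.

12


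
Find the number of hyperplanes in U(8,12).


Hyperplanes of U(8,12) are flats of rank 7.
In a uniform matroid, these are exactly the (7)-element subsets.
Count = (12 choose 7) = 792.

792


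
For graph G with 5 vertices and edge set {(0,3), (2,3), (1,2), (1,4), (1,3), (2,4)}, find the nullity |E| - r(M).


Cycle rank (nullity) = |E| - r(M) = |E| - (|V| - c).
|E| = 6, |V| = 5, c = 1.
Nullity = 6 - (5 - 1) = 6 - 4 = 2.

2


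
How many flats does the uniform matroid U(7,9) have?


Flats of U(7,9): every subset of size < 7 is a flat, plus E itself.
Count = C(9,0) + C(9,1) + C(9,2) + C(9,3) + C(9,4) + C(9,5) + C(9,6) + 1
     = 1 + 9 + 36 + 84 + 126 + 126 + 84 + 1
     = 467.

467


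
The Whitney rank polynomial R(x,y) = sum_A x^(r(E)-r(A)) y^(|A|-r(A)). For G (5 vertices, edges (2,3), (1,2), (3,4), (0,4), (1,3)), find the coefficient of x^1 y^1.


R(x,y) = sum over A in 2^E of x^(r(E)-r(A)) * y^(|A|-r(A)).
G has 5 vertices, 5 edges. r(E) = 4.
Enumerate all 2^5 = 32 subsets.
Count subsets with r(E)-r(A)=1 and |A|-r(A)=1: 2.

2


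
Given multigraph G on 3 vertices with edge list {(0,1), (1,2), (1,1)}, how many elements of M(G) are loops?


In a graphic matroid, a loop is a self-loop edge (u,u) with rank 0.
Examining all 3 edges for self-loops...
Self-loops found: (1,1)
Number of loops = 1.

1


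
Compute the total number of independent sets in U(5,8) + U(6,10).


For a direct sum, |I(M1+M2)| = |I(M1)| * |I(M2)|.
|I(U(5,8))| = sum C(8,k) for k=0..5 = 219.
|I(U(6,10))| = sum C(10,k) for k=0..6 = 848.
Total = 219 * 848 = 185712.

185712


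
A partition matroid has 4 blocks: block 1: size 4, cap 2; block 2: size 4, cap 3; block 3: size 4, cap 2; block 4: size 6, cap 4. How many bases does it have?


A basis picks exactly ci elements from block i.
Number of bases = product of C(|Si|, ci).
= C(4,2) * C(4,3) * C(4,2) * C(6,4)
= 6 * 4 * 6 * 15
= 2160.

2160


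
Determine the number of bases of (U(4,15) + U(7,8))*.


(M1+M2)* = M1* + M2*.
M1* = U(11,15), bases: C(15,11) = 1365.
M2* = U(1,8), bases: C(8,1) = 8.
|B(M*)| = 1365 * 8 = 10920.

10920


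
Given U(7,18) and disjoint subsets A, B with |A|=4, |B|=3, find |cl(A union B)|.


|A union B| = 4 + 3 = 7 (disjoint).
In U(7,18), cl(S) = S if |S| < 7, else cl(S) = E.
Since 7 >= 7, cl(A union B) = E.
|cl(A union B)| = 18.

18


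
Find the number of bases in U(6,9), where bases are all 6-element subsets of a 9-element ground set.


Bases of U(6,9) are all 6-element subsets of the 9-element ground set.
Number of bases = C(9,6).
C(9,6) = 84.

84


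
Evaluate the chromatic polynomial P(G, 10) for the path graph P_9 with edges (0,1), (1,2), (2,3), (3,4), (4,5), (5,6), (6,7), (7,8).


P(P_9, k) = k * (k-1)^(8).
P(10) = 10 * 9^8 = 10 * 43046721 = 430467210.

430467210


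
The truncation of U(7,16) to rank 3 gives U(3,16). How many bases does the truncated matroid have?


Truncating U(7,16) to rank 3 gives U(3,16).
Bases of U(3,16) are all 3-element subsets of 16 elements.
Number of bases = (16 choose 3) = 560.

560


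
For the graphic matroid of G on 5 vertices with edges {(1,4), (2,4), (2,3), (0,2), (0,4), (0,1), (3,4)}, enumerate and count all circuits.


A circuit in a graphic matroid = edge set of a simple cycle.
G has 5 vertices and 7 edges.
Enumerating all minimal edge subsets forming cycles...
Total circuits found: 6.

6


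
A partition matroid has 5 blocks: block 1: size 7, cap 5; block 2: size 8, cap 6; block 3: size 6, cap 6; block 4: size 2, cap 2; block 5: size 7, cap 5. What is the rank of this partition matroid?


Rank of a partition matroid = sum of min(|Si|, ci) for each block.
= min(7,5) + min(8,6) + min(6,6) + min(2,2) + min(7,5)
= 5 + 6 + 6 + 2 + 5
= 24.

24


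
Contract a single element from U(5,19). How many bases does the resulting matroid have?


Contracting e from U(5,19) gives U(4,18).
Bases of U(4,18) = C(18,4) = 18! / (4! * 14!) = 3060.

3060


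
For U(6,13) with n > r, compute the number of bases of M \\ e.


Deleting e from U(6,13) gives U(6,12) since n > r.
Bases of U(6,12) = C(12,6) = 924.

924


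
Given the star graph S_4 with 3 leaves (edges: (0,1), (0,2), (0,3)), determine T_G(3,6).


A star on 4 vertices is a tree with 3 edges.
T(x,y) = x^(3) for any tree.
T(3,6) = 3^3 = 27.

27


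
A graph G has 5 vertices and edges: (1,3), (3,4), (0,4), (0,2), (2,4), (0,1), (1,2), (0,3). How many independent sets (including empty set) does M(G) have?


An independent set in a graphic matroid is an acyclic edge subset.
G has 5 vertices and 8 edges.
Enumerate all 2^8 = 256 subsets, checking for acyclicity.
Total independent sets = 134.

134


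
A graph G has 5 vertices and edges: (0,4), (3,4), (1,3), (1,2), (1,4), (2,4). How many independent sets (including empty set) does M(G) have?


An independent set in a graphic matroid is an acyclic edge subset.
G has 5 vertices and 6 edges.
Enumerate all 2^6 = 64 subsets, checking for acyclicity.
Total independent sets = 48.

48


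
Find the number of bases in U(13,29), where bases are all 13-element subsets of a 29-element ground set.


Bases of U(13,29) are all 13-element subsets of the 29-element ground set.
Number of bases = C(29,13).
C(29,13) = 67863915.

67863915


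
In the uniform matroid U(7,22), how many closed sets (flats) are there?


Flats of U(7,22): every subset of size < 7 is a flat, plus E itself.
Count = (22 choose 0) + (22 choose 1) + (22 choose 2) + (22 choose 3) + (22 choose 4) + (22 choose 5) + (22 choose 6) + 1
     = 1 + 22 + 231 + 1540 + 7315 + 26334 + 74613 + 1
     = 110057.

110057


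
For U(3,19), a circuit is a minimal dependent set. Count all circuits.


In U(3,19), circuits are the (4)-element subsets.
Any set of 4 elements is dependent, and removing any one element gives
an independent set of size 3, so it is a minimal dependent set.
Number of circuits = C(19,4) = (19 * 18 * 17 * 16) / (1 * 2 * 3 * 4) = 3876.

3876


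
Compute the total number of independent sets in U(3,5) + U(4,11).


For a direct sum, |I(M1+M2)| = |I(M1)| * |I(M2)|.
|I(U(3,5))| = sum C(5,k) for k=0..3 = 26.
|I(U(4,11))| = sum C(11,k) for k=0..4 = 562.
Total = 26 * 562 = 14612.

14612


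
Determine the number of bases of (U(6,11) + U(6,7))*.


(M1+M2)* = M1* + M2*.
M1* = U(5,11), bases: C(11,5) = 462.
M2* = U(1,7), bases: C(7,1) = 7.
|B(M*)| = 462 * 7 = 3234.

3234


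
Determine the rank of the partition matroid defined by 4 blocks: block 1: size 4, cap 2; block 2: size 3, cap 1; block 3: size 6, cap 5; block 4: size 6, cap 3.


Rank of a partition matroid = sum of min(|Si|, ci) for each block.
= min(4,2) + min(3,1) + min(6,5) + min(6,3)
= 2 + 1 + 5 + 3
= 11.

11


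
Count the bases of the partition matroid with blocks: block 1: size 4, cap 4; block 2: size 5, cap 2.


A basis picks exactly ci elements from block i.
Number of bases = product of C(|Si|, ci).
= C(4,4) * C(5,2)
= 1 * 10
= 10.

10


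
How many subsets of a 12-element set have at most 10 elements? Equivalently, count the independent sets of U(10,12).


Independent sets of U(10,12) are all subsets of size <= 10.
Count = (12 choose 0) + (12 choose 1) + (12 choose 2) + (12 choose 3) + (12 choose 4) + (12 choose 5) + (12 choose 6) + (12 choose 7) + (12 choose 8) + (12 choose 9) + (12 choose 10)
     = 1 + 12 + 66 + 220 + 495 + 792 + 924 + 792 + 495 + 220 + 66
     = 4083.

4083


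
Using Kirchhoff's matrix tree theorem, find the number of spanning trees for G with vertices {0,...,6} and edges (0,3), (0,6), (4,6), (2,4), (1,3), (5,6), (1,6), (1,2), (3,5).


By Kirchhoff's matrix tree theorem, the number of spanning trees equals
the determinant of any cofactor of the Laplacian matrix L.
G has 7 vertices and 9 edges.
Computing the (6 x 6) cofactor determinant gives 44.

44


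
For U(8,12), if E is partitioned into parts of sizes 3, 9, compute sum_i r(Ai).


r(Ai) = min(|Ai|, 8) for each part.
Sum = min(3,8) + min(9,8)
    = 3 + 8
    = 11.

11


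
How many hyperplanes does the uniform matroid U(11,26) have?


Hyperplanes of U(11,26) are flats of rank 10.
In a uniform matroid, these are exactly the (10)-element subsets.
Count = (26 choose 10) = 5311735.

5311735


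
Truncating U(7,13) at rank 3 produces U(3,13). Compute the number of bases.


Truncating U(7,13) to rank 3 gives U(3,13).
Bases of U(3,13) are all 3-element subsets of 13 elements.
Number of bases = C(13,3) = 13! / (3! * 10!) = 286.

286


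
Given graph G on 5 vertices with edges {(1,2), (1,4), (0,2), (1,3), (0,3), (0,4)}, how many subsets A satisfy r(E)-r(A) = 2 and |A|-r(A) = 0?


R(x,y) = sum over A in 2^E of x^(r(E)-r(A)) * y^(|A|-r(A)).
G has 5 vertices, 6 edges. r(E) = 4.
Enumerate all 2^6 = 64 subsets.
Count subsets with r(E)-r(A)=2 and |A|-r(A)=0: 15.

15


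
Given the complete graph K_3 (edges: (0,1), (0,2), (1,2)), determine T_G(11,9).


T(K_3; x,y) = x^2 + x + y.
T(11,9) = 121 + 11 + 9 = 141.

141


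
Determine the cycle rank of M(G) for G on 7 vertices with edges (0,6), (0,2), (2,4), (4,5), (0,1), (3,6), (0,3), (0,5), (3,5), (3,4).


Cycle rank (nullity) = |E| - r(M) = |E| - (|V| - c).
|E| = 10, |V| = 7, c = 1.
Nullity = 10 - (7 - 1) = 10 - 6 = 4.

4


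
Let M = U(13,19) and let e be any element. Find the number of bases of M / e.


Contracting e from U(13,19) gives U(12,18).
Bases of U(12,18) = (18 choose 12) = 18564.

18564


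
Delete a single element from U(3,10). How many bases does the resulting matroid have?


Deleting e from U(3,10) gives U(3,9) since n > r.
Bases of U(3,9) = C(9,3) = (9 * 8 * 7) / (1 * 2 * 3) = 84.

84


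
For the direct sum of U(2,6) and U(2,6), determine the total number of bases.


Bases of a direct sum M1 + M2: |B| = |B(M1)| * |B(M2)|.
|B(U(2,6))| = C(6,2) = 15.
|B(U(2,6))| = C(6,2) = 15.
Total bases = 15 * 15 = 225.

225
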